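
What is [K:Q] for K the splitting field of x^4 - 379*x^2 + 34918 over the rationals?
[K:Q] = 4

f factors as (x^2 - 221)(x^2 - 158); the splitting field is K = Q(sqrt(221), sqrt(158)). Since 221, 158, and 34918 are all non-squares in Q, the three subfields Q(sqrt(221)), Q(sqrt(158)), Q(sqrt(34918)) are distinct degree-2 extensions, so [K:Q] = 4 (Klein four Galois group).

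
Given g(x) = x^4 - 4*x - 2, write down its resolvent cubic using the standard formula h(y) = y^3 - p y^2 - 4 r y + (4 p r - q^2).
h(y) = y^3 + 8*y - 16

Identify coefficients: p = 0, q = -4, r = -2.
Plug into h(y) = y^3 - p y^2 - 4 r y + (4 p r - q^2):
  h(y) = y^3 - (0) y^2 - 4*(-2) y + (4*(0)*(-2) - (-4)^2)
       = y^3 + (0) y^2 + (8) y + (-16).
Simplifying: h(y) = y^3 + 8*y - 16.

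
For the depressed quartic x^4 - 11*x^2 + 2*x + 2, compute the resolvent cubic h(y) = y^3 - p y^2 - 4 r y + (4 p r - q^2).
h(y) = y^3 + 11*y^2 - 8*y - 92

Identify coefficients: p = -11, q = 2, r = 2.
Plug into h(y) = y^3 - p y^2 - 4 r y + (4 p r - q^2):
  h(y) = y^3 - (-11) y^2 - 4*(2) y + (4*(-11)*(2) - (2)^2)
       = y^3 + (11) y^2 + (-8) y + (-92).
Simplifying: h(y) = y^3 + 11*y^2 - 8*y - 92.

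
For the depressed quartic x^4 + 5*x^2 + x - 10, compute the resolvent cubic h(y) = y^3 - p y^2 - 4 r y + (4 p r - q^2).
h(y) = y^3 - 5*y^2 + 40*y - 201

Identify coefficients: p = 5, q = 1, r = -10.
Plug into h(y) = y^3 - p y^2 - 4 r y + (4 p r - q^2):
  h(y) = y^3 - (5) y^2 - 4*(-10) y + (4*(5)*(-10) - (1)^2)
       = y^3 + (-5) y^2 + (40) y + (-201).
Simplifying: h(y) = y^3 - 5*y^2 + 40*y - 201.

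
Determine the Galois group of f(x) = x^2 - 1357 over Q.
Gal(K/Q) = Z/2Z (cyclic of order 2)

x^2 - 1357 is irreducible over Q since 1357 is not a rational square. The splitting field Q(sqrt(1357)) has degree 2 over Q, and its unique nontrivial automorphism is sqrt(1357) ↦ -sqrt(1357). Hence Gal(Q(sqrt(1357))/Q) = Z/2Z.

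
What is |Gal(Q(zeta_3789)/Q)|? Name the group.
|Gal(Q(zeta_3789)/Q)| = phi(3789) = 2520; group ≅ (Z/3789Z)^* ≅ Z/6Z × Z/420Z

The n-th cyclotomic polynomial Φ_3789(x) is the minimal polynomial of zeta_3789 over Q and has degree phi(3789) = 2520. So Q(zeta_3789) is a degree-2520 Galois extension with Galois group (Z/3789Z)^*. By CRT, (Z/3789Z)^* ≅ (Z/9Z)^* × (Z/421Z)^*. Each prime-power unit group is (Z/9Z)^* ≅ Z/6Z; (Z/421Z)^* ≅ Z/420Z. Hence Gal(Q(zeta_3789)/Q) ≅ Z/6Z × Z/420Z.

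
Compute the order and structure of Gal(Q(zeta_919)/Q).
|Gal(Q(zeta_919)/Q)| = phi(919) = 918; group ≅ (Z/919Z)^* ≅ Z/918Z

The n-th cyclotomic polynomial Φ_919(x) is the minimal polynomial of zeta_919 over Q and has degree phi(919) = 918. So Q(zeta_919) is a degree-918 Galois extension with Galois group (Z/919Z)^*. (Z/919Z)^* is cyclic since 919 is an odd prime power (or 4). Hence Gal(Q(zeta_919)/Q) ≅ Z/918Z.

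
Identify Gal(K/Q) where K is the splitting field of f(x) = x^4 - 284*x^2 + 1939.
Gal(K/Q) = V_4 (Klein four-group, Z/2Z × Z/2Z)

f factors as (x^2 - 7)(x^2 - 277), so the splitting field is K = Q(sqrt(7), sqrt(277)). The elements 7, 277, 1939 are all non-squares in Q, so sqrt(7) and sqrt(277) generate independent quadratic extensions. Thus [K:Q] = 4 and Gal(K/Q) is generated by the two order-2 automorphisms sqrt(7) ↦ -sqrt(7) and sqrt(277) ↦ -sqrt(277), giving V_4.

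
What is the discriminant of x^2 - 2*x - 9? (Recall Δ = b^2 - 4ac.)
Δ = 40

For a quadratic a x^2 + b x + c the discriminant is Δ = b^2 - 4ac = (-2)^2 - 4*(1)*(-9) = 4 - (-36) = 40.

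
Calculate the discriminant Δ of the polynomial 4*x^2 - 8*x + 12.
Δ = -128

For a quadratic a x^2 + b x + c the discriminant is Δ = b^2 - 4ac = (-8)^2 - 4*(4)*(12) = 64 - (192) = -128.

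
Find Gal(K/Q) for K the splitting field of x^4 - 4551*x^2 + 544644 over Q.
Gal(K/Q) = Z/2Z (cyclic of order 2)

f factors as (x^2 - 123)(x^2 - 4428), so the splitting field is K = Q(sqrt(123), sqrt(4428)). The squarefree part of 123 is 123 and the squarefree part of 4428 is also 123, so sqrt(123) and sqrt(4428) are both rational multiples of sqrt(123). Hence Q(sqrt(123)) = Q(sqrt(4428)) = Q(sqrt(123)), and the splitting field collapses to a single degree-2 extension with Galois group Z/2Z.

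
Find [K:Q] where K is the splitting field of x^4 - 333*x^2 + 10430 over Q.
[K:Q] = 4

f factors as (x^2 - 35)(x^2 - 298); the splitting field is K = Q(sqrt(35), sqrt(298)). Since 35, 298, and 10430 are all non-squares in Q, the three subfields Q(sqrt(35)), Q(sqrt(298)), Q(sqrt(10430)) are distinct degree-2 extensions, so [K:Q] = 4 (Klein four Galois group).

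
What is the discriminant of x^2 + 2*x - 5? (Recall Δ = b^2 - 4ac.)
Δ = 24

For a quadratic a x^2 + b x + c the discriminant is Δ = b^2 - 4ac = (2)^2 - 4*(1)*(-5) = 4 - (-20) = 24.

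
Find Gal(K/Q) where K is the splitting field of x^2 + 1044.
Gal(K/Q) = Z/2Z (cyclic of order 2)

x^2 + 1044 is irreducible over Q since -1044 is not a rational square. The splitting field Q(sqrt(-1044)) has degree 2 over Q, and its unique nontrivial automorphism is sqrt(-1044) ↦ -sqrt(-1044). Hence Gal(Q(sqrt(-1044))/Q) = Z/2Z.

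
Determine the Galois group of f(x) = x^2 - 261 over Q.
Gal(K/Q) = Z/2Z (cyclic of order 2)

x^2 - 261 is irreducible over Q since 261 is not a rational square. The splitting field Q(sqrt(261)) has degree 2 over Q, and its unique nontrivial automorphism is sqrt(261) ↦ -sqrt(261). Hence Gal(Q(sqrt(261))/Q) = Z/2Z.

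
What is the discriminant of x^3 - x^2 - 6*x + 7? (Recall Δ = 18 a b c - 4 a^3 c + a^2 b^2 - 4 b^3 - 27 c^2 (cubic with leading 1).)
Δ = 361

For x^3 + a x^2 + b x + c the discriminant is Δ = 18 a b c - 4 a^3 c + a^2 b^2 - 4 b^3 - 27 c^2.
Plug a = -1, b = -6, c = 7:
  18*(-1)*(-6)*(7) - 4*(-1)^3*(7) + (-1)^2*(-6)^2 - 4*(-6)^3 - 27*(7)^2
  = 756 + (28) + 36 + (864) + (-1323)
  = 361.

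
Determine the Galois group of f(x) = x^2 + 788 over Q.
Gal(K/Q) = Z/2Z (cyclic of order 2)

x^2 + 788 is irreducible over Q since -788 is not a rational square. The splitting field Q(sqrt(-788)) has degree 2 over Q, and its unique nontrivial automorphism is sqrt(-788) ↦ -sqrt(-788). Hence Gal(Q(sqrt(-788))/Q) = Z/2Z.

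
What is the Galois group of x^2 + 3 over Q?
Gal(K/Q) = Z/2Z (cyclic of order 2)

x^2 + 3 is irreducible over Q since -3 is not a rational square. The splitting field Q(sqrt(-3)) has degree 2 over Q, and its unique nontrivial automorphism is sqrt(-3) ↦ -sqrt(-3). Hence Gal(Q(sqrt(-3))/Q) = Z/2Z.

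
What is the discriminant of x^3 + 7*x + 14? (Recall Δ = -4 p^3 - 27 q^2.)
Δ = -6664

For a depressed cubic x^3 + p x + q the discriminant is Δ = -4 p^3 - 27 q^2 = -4*(7)^3 - 27*(14)^2 = -1372 - 5292 = -6664.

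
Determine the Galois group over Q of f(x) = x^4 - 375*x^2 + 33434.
Gal(K/Q) = V_4 (Klein four-group, Z/2Z × Z/2Z)

f factors as (x^2 - 229)(x^2 - 146), so the splitting field is K = Q(sqrt(229), sqrt(146)). The elements 229, 146, 33434 are all non-squares in Q, so sqrt(229) and sqrt(146) generate independent quadratic extensions. Thus [K:Q] = 4 and Gal(K/Q) is generated by the two order-2 automorphisms sqrt(229) ↦ -sqrt(229) and sqrt(146) ↦ -sqrt(146), giving V_4.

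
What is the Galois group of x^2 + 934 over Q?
Gal(K/Q) = Z/2Z (cyclic of order 2)

x^2 + 934 is irreducible over Q since -934 is not a rational square. The splitting field Q(sqrt(-934)) has degree 2 over Q, and its unique nontrivial automorphism is sqrt(-934) ↦ -sqrt(-934). Hence Gal(Q(sqrt(-934))/Q) = Z/2Z.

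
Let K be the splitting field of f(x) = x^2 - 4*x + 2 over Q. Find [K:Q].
[K:Q] = 2

The discriminant of x^2 + (-4)*x + (2) is b^2 - 4c = 16 - (8) = 8. Since 8 is not a perfect square in Q, the polynomial is irreducible over Q. Its two roots generate a degree-2 extension, so [K:Q] = 2.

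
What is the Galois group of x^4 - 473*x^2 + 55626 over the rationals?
Gal(K/Q) = V_4 (Klein four-group, Z/2Z × Z/2Z)

f factors as (x^2 - 219)(x^2 - 254), so the splitting field is K = Q(sqrt(219), sqrt(254)). The elements 219, 254, 55626 are all non-squares in Q, so sqrt(219) and sqrt(254) generate independent quadratic extensions. Thus [K:Q] = 4 and Gal(K/Q) is generated by the two order-2 automorphisms sqrt(219) ↦ -sqrt(219) and sqrt(254) ↦ -sqrt(254), giving V_4.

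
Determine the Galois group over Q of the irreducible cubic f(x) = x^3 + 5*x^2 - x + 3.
Gal(K/Q) = S_3 (symmetric group of order 6)

Compute the discriminant of x^3 + (5)*x^2 + (-1)*x + (3): Δ = -1984. Since Δ is not a rational square, the Galois group is not contained in A_3; it must be the full S_3 (irreducibility of the cubic rules out anything smaller).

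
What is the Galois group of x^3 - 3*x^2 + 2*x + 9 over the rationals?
Gal(K/Q) = S_3 (symmetric group of order 6)

Compute the discriminant of x^3 + (-3)*x^2 + (2)*x + (9): Δ = -2183. Since Δ is not a rational square, the Galois group is not contained in A_3; it must be the full S_3 (irreducibility of the cubic rules out anything smaller).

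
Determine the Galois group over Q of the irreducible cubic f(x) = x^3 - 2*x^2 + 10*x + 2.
Gal(K/Q) = S_3 (symmetric group of order 6)

Compute the discriminant of x^3 + (-2)*x^2 + (10)*x + (2): Δ = -4364. Since Δ is not a rational square, the Galois group is not contained in A_3; it must be the full S_3 (irreducibility of the cubic rules out anything smaller).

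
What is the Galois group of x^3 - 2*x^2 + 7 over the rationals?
Gal(K/Q) = S_3 (symmetric group of order 6)

Compute the discriminant of x^3 + (-2)*x^2 + (0)*x + (7): Δ = -1099. Since Δ is not a rational square, the Galois group is not contained in A_3; it must be the full S_3 (irreducibility of the cubic rules out anything smaller).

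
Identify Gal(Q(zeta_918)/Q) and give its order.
|Gal(Q(zeta_918)/Q)| = phi(918) = 288; group ≅ (Z/918Z)^* ≅ Z/16Z × Z/18Z

The n-th cyclotomic polynomial Φ_918(x) is the minimal polynomial of zeta_918 over Q and has degree phi(918) = 288. So Q(zeta_918) is a degree-288 Galois extension with Galois group (Z/918Z)^*. By CRT, (Z/918Z)^* ≅ (Z/2Z)^* × (Z/27Z)^* × (Z/17Z)^*. Each prime-power unit group is (Z/2Z)^* ≅ trivial group (order 1); (Z/27Z)^* ≅ Z/18Z; (Z/17Z)^* ≅ Z/16Z. Hence Gal(Q(zeta_918)/Q) ≅ Z/16Z × Z/18Z.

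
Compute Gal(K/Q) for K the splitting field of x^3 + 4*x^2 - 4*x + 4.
Gal(K/Q) = S_3 (symmetric group of order 6)

Compute the discriminant of x^3 + (4)*x^2 + (-4)*x + (4): Δ = -2096. Since Δ is not a rational square, the Galois group is not contained in A_3; it must be the full S_3 (irreducibility of the cubic rules out anything smaller).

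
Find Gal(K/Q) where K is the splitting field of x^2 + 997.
Gal(K/Q) = Z/2Z (cyclic of order 2)

x^2 + 997 is irreducible over Q since -997 is not a rational square. The splitting field Q(sqrt(-997)) has degree 2 over Q, and its unique nontrivial automorphism is sqrt(-997) ↦ -sqrt(-997). Hence Gal(Q(sqrt(-997))/Q) = Z/2Z.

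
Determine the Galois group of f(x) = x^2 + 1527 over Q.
Gal(K/Q) = Z/2Z (cyclic of order 2)

x^2 + 1527 is irreducible over Q since -1527 is not a rational square. The splitting field Q(sqrt(-1527)) has degree 2 over Q, and its unique nontrivial automorphism is sqrt(-1527) ↦ -sqrt(-1527). Hence Gal(Q(sqrt(-1527))/Q) = Z/2Z.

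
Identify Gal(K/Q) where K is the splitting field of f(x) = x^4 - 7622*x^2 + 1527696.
Gal(K/Q) = Z/2Z (cyclic of order 2)

f factors as (x^2 - 206)(x^2 - 7416), so the splitting field is K = Q(sqrt(206), sqrt(7416)). The squarefree part of 206 is 206 and the squarefree part of 7416 is also 206, so sqrt(206) and sqrt(7416) are both rational multiples of sqrt(206). Hence Q(sqrt(206)) = Q(sqrt(7416)) = Q(sqrt(206)), and the splitting field collapses to a single degree-2 extension with Galois group Z/2Z.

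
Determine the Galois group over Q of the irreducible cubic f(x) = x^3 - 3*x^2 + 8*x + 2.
Gal(K/Q) = S_3 (symmetric group of order 6)

Compute the discriminant of x^3 + (-3)*x^2 + (8)*x + (2): Δ = -2228. Since Δ is not a rational square, the Galois group is not contained in A_3; it must be the full S_3 (irreducibility of the cubic rules out anything smaller).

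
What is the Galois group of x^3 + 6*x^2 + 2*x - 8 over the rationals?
Gal(K/Q) = S_3 (symmetric group of order 6)

Compute the discriminant of x^3 + (6)*x^2 + (2)*x + (-8): Δ = 3568. Since Δ is not a rational square, the Galois group is not contained in A_3; it must be the full S_3 (irreducibility of the cubic rules out anything smaller).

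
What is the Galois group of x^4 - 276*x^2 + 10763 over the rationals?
Gal(K/Q) = V_4 (Klein four-group, Z/2Z × Z/2Z)

f factors as (x^2 - 47)(x^2 - 229), so the splitting field is K = Q(sqrt(47), sqrt(229)). The elements 47, 229, 10763 are all non-squares in Q, so sqrt(47) and sqrt(229) generate independent quadratic extensions. Thus [K:Q] = 4 and Gal(K/Q) is generated by the two order-2 automorphisms sqrt(47) ↦ -sqrt(47) and sqrt(229) ↦ -sqrt(229), giving V_4.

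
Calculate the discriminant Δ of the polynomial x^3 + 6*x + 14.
Δ = -6156

For a depressed cubic x^3 + p x + q the discriminant is Δ = -4 p^3 - 27 q^2 = -4*(6)^3 - 27*(14)^2 = -864 - 5292 = -6156.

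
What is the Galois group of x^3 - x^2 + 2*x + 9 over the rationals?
Gal(K/Q) = S_3 (symmetric group of order 6)

Compute the discriminant of x^3 + (-1)*x^2 + (2)*x + (9): Δ = -2503. Since Δ is not a rational square, the Galois group is not contained in A_3; it must be the full S_3 (irreducibility of the cubic rules out anything smaller).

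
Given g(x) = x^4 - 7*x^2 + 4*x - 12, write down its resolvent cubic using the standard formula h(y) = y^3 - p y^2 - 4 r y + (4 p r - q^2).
h(y) = y^3 + 7*y^2 + 48*y + 320

Identify coefficients: p = -7, q = 4, r = -12.
Plug into h(y) = y^3 - p y^2 - 4 r y + (4 p r - q^2):
  h(y) = y^3 - (-7) y^2 - 4*(-12) y + (4*(-7)*(-12) - (4)^2)
       = y^3 + (7) y^2 + (48) y + (320).
Simplifying: h(y) = y^3 + 7*y^2 + 48*y + 320.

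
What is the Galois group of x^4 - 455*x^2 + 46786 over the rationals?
Gal(K/Q) = V_4 (Klein four-group, Z/2Z × Z/2Z)

f factors as (x^2 - 298)(x^2 - 157), so the splitting field is K = Q(sqrt(298), sqrt(157)). The elements 298, 157, 46786 are all non-squares in Q, so sqrt(298) and sqrt(157) generate independent quadratic extensions. Thus [K:Q] = 4 and Gal(K/Q) is generated by the two order-2 automorphisms sqrt(298) ↦ -sqrt(298) and sqrt(157) ↦ -sqrt(157), giving V_4.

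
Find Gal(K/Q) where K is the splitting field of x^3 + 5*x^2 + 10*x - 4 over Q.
Gal(K/Q) = S_3 (symmetric group of order 6)

Compute the discriminant of x^3 + (5)*x^2 + (10)*x + (-4): Δ = -3532. Since Δ is not a rational square, the Galois group is not contained in A_3; it must be the full S_3 (irreducibility of the cubic rules out anything smaller).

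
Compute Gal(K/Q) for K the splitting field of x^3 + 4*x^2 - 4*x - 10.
Gal(K/Q) = S_3 (symmetric group of order 6)

Compute the discriminant of x^3 + (4)*x^2 + (-4)*x + (-10): Δ = 3252. Since Δ is not a rational square, the Galois group is not contained in A_3; it must be the full S_3 (irreducibility of the cubic rules out anything smaller).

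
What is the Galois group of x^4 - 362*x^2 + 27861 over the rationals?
Gal(K/Q) = V_4 (Klein four-group, Z/2Z × Z/2Z)

f factors as (x^2 - 251)(x^2 - 111), so the splitting field is K = Q(sqrt(251), sqrt(111)). The elements 251, 111, 27861 are all non-squares in Q, so sqrt(251) and sqrt(111) generate independent quadratic extensions. Thus [K:Q] = 4 and Gal(K/Q) is generated by the two order-2 automorphisms sqrt(251) ↦ -sqrt(251) and sqrt(111) ↦ -sqrt(111), giving V_4.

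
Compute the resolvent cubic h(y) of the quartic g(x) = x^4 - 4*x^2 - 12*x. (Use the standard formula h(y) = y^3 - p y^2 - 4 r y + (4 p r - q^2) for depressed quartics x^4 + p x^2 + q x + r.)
h(y) = y^3 + 4*y^2 - 144

Identify coefficients: p = -4, q = -12, r = 0.
Plug into h(y) = y^3 - p y^2 - 4 r y + (4 p r - q^2):
  h(y) = y^3 - (-4) y^2 - 4*(0) y + (4*(-4)*(0) - (-12)^2)
       = y^3 + (4) y^2 + (0) y + (-144).
Simplifying: h(y) = y^3 + 4*y^2 - 144.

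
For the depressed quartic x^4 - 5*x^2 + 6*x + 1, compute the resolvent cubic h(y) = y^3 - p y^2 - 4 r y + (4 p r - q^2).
h(y) = y^3 + 5*y^2 - 4*y - 56

Identify coefficients: p = -5, q = 6, r = 1.
Plug into h(y) = y^3 - p y^2 - 4 r y + (4 p r - q^2):
  h(y) = y^3 - (-5) y^2 - 4*(1) y + (4*(-5)*(1) - (6)^2)
       = y^3 + (5) y^2 + (-4) y + (-56).
Simplifying: h(y) = y^3 + 5*y^2 - 4*y - 56.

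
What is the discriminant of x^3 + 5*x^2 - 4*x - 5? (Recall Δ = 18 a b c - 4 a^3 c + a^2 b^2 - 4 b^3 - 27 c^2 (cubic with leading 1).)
Δ = 4281

For x^3 + a x^2 + b x + c the discriminant is Δ = 18 a b c - 4 a^3 c + a^2 b^2 - 4 b^3 - 27 c^2.
Plug a = 5, b = -4, c = -5:
  18*(5)*(-4)*(-5) - 4*(5)^3*(-5) + (5)^2*(-4)^2 - 4*(-4)^3 - 27*(-5)^2
  = 1800 + (2500) + 400 + (256) + (-675)
  = 4281.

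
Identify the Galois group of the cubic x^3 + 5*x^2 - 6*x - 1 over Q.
Gal(K/Q) = S_3 (symmetric group of order 6)

Compute the discriminant of x^3 + (5)*x^2 + (-6)*x + (-1): Δ = 2777. Since Δ is not a rational square, the Galois group is not contained in A_3; it must be the full S_3 (irreducibility of the cubic rules out anything smaller).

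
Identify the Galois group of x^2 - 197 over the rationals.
Gal(K/Q) = Z/2Z (cyclic of order 2)

x^2 - 197 is irreducible over Q since 197 is not a rational square. The splitting field Q(sqrt(197)) has degree 2 over Q, and its unique nontrivial automorphism is sqrt(197) ↦ -sqrt(197). Hence Gal(Q(sqrt(197))/Q) = Z/2Z.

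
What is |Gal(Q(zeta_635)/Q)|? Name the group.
|Gal(Q(zeta_635)/Q)| = phi(635) = 504; group ≅ (Z/635Z)^* ≅ Z/4Z × Z/126Z

The n-th cyclotomic polynomial Φ_635(x) is the minimal polynomial of zeta_635 over Q and has degree phi(635) = 504. So Q(zeta_635) is a degree-504 Galois extension with Galois group (Z/635Z)^*. By CRT, (Z/635Z)^* ≅ (Z/5Z)^* × (Z/127Z)^*. Each prime-power unit group is (Z/5Z)^* ≅ Z/4Z; (Z/127Z)^* ≅ Z/126Z. Hence Gal(Q(zeta_635)/Q) ≅ Z/4Z × Z/126Z.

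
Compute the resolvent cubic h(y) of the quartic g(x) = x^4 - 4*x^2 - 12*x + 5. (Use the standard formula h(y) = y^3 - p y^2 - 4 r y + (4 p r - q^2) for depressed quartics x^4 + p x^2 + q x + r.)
h(y) = y^3 + 4*y^2 - 20*y - 224

Identify coefficients: p = -4, q = -12, r = 5.
Plug into h(y) = y^3 - p y^2 - 4 r y + (4 p r - q^2):
  h(y) = y^3 - (-4) y^2 - 4*(5) y + (4*(-4)*(5) - (-12)^2)
       = y^3 + (4) y^2 + (-20) y + (-224).
Simplifying: h(y) = y^3 + 4*y^2 - 20*y - 224.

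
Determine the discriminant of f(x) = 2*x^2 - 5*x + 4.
Δ = -7

For a quadratic a x^2 + b x + c the discriminant is Δ = b^2 - 4ac = (-5)^2 - 4*(2)*(4) = 25 - (32) = -7.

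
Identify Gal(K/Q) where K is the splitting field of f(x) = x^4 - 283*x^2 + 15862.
Gal(K/Q) = V_4 (Klein four-group, Z/2Z × Z/2Z)

f factors as (x^2 - 206)(x^2 - 77), so the splitting field is K = Q(sqrt(206), sqrt(77)). The elements 206, 77, 15862 are all non-squares in Q, so sqrt(206) and sqrt(77) generate independent quadratic extensions. Thus [K:Q] = 4 and Gal(K/Q) is generated by the two order-2 automorphisms sqrt(206) ↦ -sqrt(206) and sqrt(77) ↦ -sqrt(77), giving V_4.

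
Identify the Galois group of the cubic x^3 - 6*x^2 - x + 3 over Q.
Gal(K/Q) = S_3 (symmetric group of order 6)

Compute the discriminant of x^3 + (-6)*x^2 + (-1)*x + (3): Δ = 2713. Since Δ is not a rational square, the Galois group is not contained in A_3; it must be the full S_3 (irreducibility of the cubic rules out anything smaller).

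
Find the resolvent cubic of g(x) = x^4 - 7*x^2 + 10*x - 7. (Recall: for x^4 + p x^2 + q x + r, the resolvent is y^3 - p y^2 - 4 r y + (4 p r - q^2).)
h(y) = y^3 + 7*y^2 + 28*y + 96

Identify coefficients: p = -7, q = 10, r = -7.
Plug into h(y) = y^3 - p y^2 - 4 r y + (4 p r - q^2):
  h(y) = y^3 - (-7) y^2 - 4*(-7) y + (4*(-7)*(-7) - (10)^2)
       = y^3 + (7) y^2 + (28) y + (96).
Simplifying: h(y) = y^3 + 7*y^2 + 28*y + 96.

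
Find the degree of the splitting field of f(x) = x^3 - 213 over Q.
[K:Q] = 6

x^3 - 213 has one real root r = 213^(1/3) and two complex roots r*zeta_3, r*zeta_3^2 where zeta_3 = e^(2*pi*i/3). The splitting field is Q(r, zeta_3). [Q(r):Q] = 3 and [Q(zeta_3):Q] = 2 with gcd = 1, so [Q(r, zeta_3):Q] = 3 * 2 = 6.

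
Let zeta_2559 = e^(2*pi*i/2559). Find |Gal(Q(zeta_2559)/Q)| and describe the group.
|Gal(Q(zeta_2559)/Q)| = phi(2559) = 1704; group ≅ (Z/2559Z)^* ≅ Z/2Z × Z/852Z

The n-th cyclotomic polynomial Φ_2559(x) is the minimal polynomial of zeta_2559 over Q and has degree phi(2559) = 1704. So Q(zeta_2559) is a degree-1704 Galois extension with Galois group (Z/2559Z)^*. By CRT, (Z/2559Z)^* ≅ (Z/3Z)^* × (Z/853Z)^*. Each prime-power unit group is (Z/3Z)^* ≅ Z/2Z; (Z/853Z)^* ≅ Z/852Z. Hence Gal(Q(zeta_2559)/Q) ≅ Z/2Z × Z/852Z.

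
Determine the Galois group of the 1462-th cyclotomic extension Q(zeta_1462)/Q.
|Gal(Q(zeta_1462)/Q)| = phi(1462) = 672; group ≅ (Z/1462Z)^* ≅ Z/16Z × Z/42Z

The n-th cyclotomic polynomial Φ_1462(x) is the minimal polynomial of zeta_1462 over Q and has degree phi(1462) = 672. So Q(zeta_1462) is a degree-672 Galois extension with Galois group (Z/1462Z)^*. By CRT, (Z/1462Z)^* ≅ (Z/2Z)^* × (Z/17Z)^* × (Z/43Z)^*. Each prime-power unit group is (Z/2Z)^* ≅ trivial group (order 1); (Z/17Z)^* ≅ Z/16Z; (Z/43Z)^* ≅ Z/42Z. Hence Gal(Q(zeta_1462)/Q) ≅ Z/16Z × Z/42Z.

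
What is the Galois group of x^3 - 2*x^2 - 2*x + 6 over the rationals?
Gal(K/Q) = S_3 (symmetric group of order 6)

Compute the discriminant of x^3 + (-2)*x^2 + (-2)*x + (6): Δ = -300. Since Δ is not a rational square, the Galois group is not contained in A_3; it must be the full S_3 (irreducibility of the cubic rules out anything smaller).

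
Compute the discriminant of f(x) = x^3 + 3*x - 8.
Δ = -1836

For x^3 + a x^2 + b x + c the discriminant is Δ = 18 a b c - 4 a^3 c + a^2 b^2 - 4 b^3 - 27 c^2.
Plug a = 0, b = 3, c = -8:
  18*(0)*(3)*(-8) - 4*(0)^3*(-8) + (0)^2*(3)^2 - 4*(3)^3 - 27*(-8)^2
  = 0 + (0) + 0 + (-108) + (-1728)
  = -1836.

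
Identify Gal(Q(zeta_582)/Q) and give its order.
|Gal(Q(zeta_582)/Q)| = phi(582) = 192; group ≅ (Z/582Z)^* ≅ Z/2Z × Z/96Z

The n-th cyclotomic polynomial Φ_582(x) is the minimal polynomial of zeta_582 over Q and has degree phi(582) = 192. So Q(zeta_582) is a degree-192 Galois extension with Galois group (Z/582Z)^*. By CRT, (Z/582Z)^* ≅ (Z/2Z)^* × (Z/3Z)^* × (Z/97Z)^*. Each prime-power unit group is (Z/2Z)^* ≅ trivial group (order 1); (Z/3Z)^* ≅ Z/2Z; (Z/97Z)^* ≅ Z/96Z. Hence Gal(Q(zeta_582)/Q) ≅ Z/2Z × Z/96Z.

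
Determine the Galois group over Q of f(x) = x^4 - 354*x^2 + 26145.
Gal(K/Q) = V_4 (Klein four-group, Z/2Z × Z/2Z)

f factors as (x^2 - 249)(x^2 - 105), so the splitting field is K = Q(sqrt(249), sqrt(105)). The elements 249, 105, 26145 are all non-squares in Q, so sqrt(249) and sqrt(105) generate independent quadratic extensions. Thus [K:Q] = 4 and Gal(K/Q) is generated by the two order-2 automorphisms sqrt(249) ↦ -sqrt(249) and sqrt(105) ↦ -sqrt(105), giving V_4.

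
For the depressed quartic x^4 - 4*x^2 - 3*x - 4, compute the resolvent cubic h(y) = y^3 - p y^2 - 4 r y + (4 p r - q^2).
h(y) = y^3 + 4*y^2 + 16*y + 55

Identify coefficients: p = -4, q = -3, r = -4.
Plug into h(y) = y^3 - p y^2 - 4 r y + (4 p r - q^2):
  h(y) = y^3 - (-4) y^2 - 4*(-4) y + (4*(-4)*(-4) - (-3)^2)
       = y^3 + (4) y^2 + (16) y + (55).
Simplifying: h(y) = y^3 + 4*y^2 + 16*y + 55.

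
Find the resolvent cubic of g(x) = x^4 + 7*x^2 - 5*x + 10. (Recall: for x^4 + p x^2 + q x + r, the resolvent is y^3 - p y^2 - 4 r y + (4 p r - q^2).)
h(y) = y^3 - 7*y^2 - 40*y + 255

Identify coefficients: p = 7, q = -5, r = 10.
Plug into h(y) = y^3 - p y^2 - 4 r y + (4 p r - q^2):
  h(y) = y^3 - (7) y^2 - 4*(10) y + (4*(7)*(10) - (-5)^2)
       = y^3 + (-7) y^2 + (-40) y + (255).
Simplifying: h(y) = y^3 - 7*y^2 - 40*y + 255.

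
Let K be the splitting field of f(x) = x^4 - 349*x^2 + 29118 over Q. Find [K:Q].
[K:Q] = 4

f factors as (x^2 - 211)(x^2 - 138); the splitting field is K = Q(sqrt(211), sqrt(138)). Since 211, 138, and 29118 are all non-squares in Q, the three subfields Q(sqrt(211)), Q(sqrt(138)), Q(sqrt(29118)) are distinct degree-2 extensions, so [K:Q] = 4 (Klein four Galois group).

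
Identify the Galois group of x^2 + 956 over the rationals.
Gal(K/Q) = Z/2Z (cyclic of order 2)

x^2 + 956 is irreducible over Q since -956 is not a rational square. The splitting field Q(sqrt(-956)) has degree 2 over Q, and its unique nontrivial automorphism is sqrt(-956) ↦ -sqrt(-956). Hence Gal(Q(sqrt(-956))/Q) = Z/2Z.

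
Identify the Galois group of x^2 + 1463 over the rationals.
Gal(K/Q) = Z/2Z (cyclic of order 2)

x^2 + 1463 is irreducible over Q since -1463 is not a rational square. The splitting field Q(sqrt(-1463)) has degree 2 over Q, and its unique nontrivial automorphism is sqrt(-1463) ↦ -sqrt(-1463). Hence Gal(Q(sqrt(-1463))/Q) = Z/2Z.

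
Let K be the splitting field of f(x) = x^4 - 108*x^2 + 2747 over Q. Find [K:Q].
[K:Q] = 4

f factors as (x^2 - 67)(x^2 - 41); the splitting field is K = Q(sqrt(67), sqrt(41)). Since 67, 41, and 2747 are all non-squares in Q, the three subfields Q(sqrt(67)), Q(sqrt(41)), Q(sqrt(2747)) are distinct degree-2 extensions, so [K:Q] = 4 (Klein four Galois group).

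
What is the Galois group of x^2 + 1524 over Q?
Gal(K/Q) = Z/2Z (cyclic of order 2)

x^2 + 1524 is irreducible over Q since -1524 is not a rational square. The splitting field Q(sqrt(-1524)) has degree 2 over Q, and its unique nontrivial automorphism is sqrt(-1524) ↦ -sqrt(-1524). Hence Gal(Q(sqrt(-1524))/Q) = Z/2Z.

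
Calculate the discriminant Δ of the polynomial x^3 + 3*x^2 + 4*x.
Δ = -112

For x^3 + a x^2 + b x + c the discriminant is Δ = 18 a b c - 4 a^3 c + a^2 b^2 - 4 b^3 - 27 c^2.
Plug a = 3, b = 4, c = 0:
  18*(3)*(4)*(0) - 4*(3)^3*(0) + (3)^2*(4)^2 - 4*(4)^3 - 27*(0)^2
  = 0 + (0) + 144 + (-256) + (0)
  = -112.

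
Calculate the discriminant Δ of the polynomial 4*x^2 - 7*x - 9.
Δ = 193

For a quadratic a x^2 + b x + c the discriminant is Δ = b^2 - 4ac = (-7)^2 - 4*(4)*(-9) = 49 - (-144) = 193.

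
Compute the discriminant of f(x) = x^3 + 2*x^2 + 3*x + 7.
Δ = -863

For x^3 + a x^2 + b x + c the discriminant is Δ = 18 a b c - 4 a^3 c + a^2 b^2 - 4 b^3 - 27 c^2.
Plug a = 2, b = 3, c = 7:
  18*(2)*(3)*(7) - 4*(2)^3*(7) + (2)^2*(3)^2 - 4*(3)^3 - 27*(7)^2
  = 756 + (-224) + 36 + (-108) + (-1323)
  = -863.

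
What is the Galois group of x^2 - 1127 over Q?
Gal(K/Q) = Z/2Z (cyclic of order 2)

x^2 - 1127 is irreducible over Q since 1127 is not a rational square. The splitting field Q(sqrt(1127)) has degree 2 over Q, and its unique nontrivial automorphism is sqrt(1127) ↦ -sqrt(1127). Hence Gal(Q(sqrt(1127))/Q) = Z/2Z.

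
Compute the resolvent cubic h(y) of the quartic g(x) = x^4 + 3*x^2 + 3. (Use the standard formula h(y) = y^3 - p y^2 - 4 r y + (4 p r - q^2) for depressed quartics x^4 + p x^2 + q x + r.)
h(y) = y^3 - 3*y^2 - 12*y + 36

Identify coefficients: p = 3, q = 0, r = 3.
Plug into h(y) = y^3 - p y^2 - 4 r y + (4 p r - q^2):
  h(y) = y^3 - (3) y^2 - 4*(3) y + (4*(3)*(3) - (0)^2)
       = y^3 + (-3) y^2 + (-12) y + (36).
Simplifying: h(y) = y^3 - 3*y^2 - 12*y + 36.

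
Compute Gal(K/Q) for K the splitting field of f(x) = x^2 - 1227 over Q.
Gal(K/Q) = Z/2Z (cyclic of order 2)

x^2 - 1227 is irreducible over Q since 1227 is not a rational square. The splitting field Q(sqrt(1227)) has degree 2 over Q, and its unique nontrivial automorphism is sqrt(1227) ↦ -sqrt(1227). Hence Gal(Q(sqrt(1227))/Q) = Z/2Z.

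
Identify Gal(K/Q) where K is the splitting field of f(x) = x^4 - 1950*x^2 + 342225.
Gal(K/Q) = Z/2Z (cyclic of order 2)

f factors as (x^2 - 1755)(x^2 - 195), so the splitting field is K = Q(sqrt(1755), sqrt(195)). The squarefree part of 1755 is 195 and the squarefree part of 195 is also 195, so sqrt(1755) and sqrt(195) are both rational multiples of sqrt(195). Hence Q(sqrt(1755)) = Q(sqrt(195)) = Q(sqrt(195)), and the splitting field collapses to a single degree-2 extension with Galois group Z/2Z.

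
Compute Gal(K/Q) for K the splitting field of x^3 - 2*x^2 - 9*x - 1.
Gal(K/Q) = S_3 (symmetric group of order 6)

Compute the discriminant of x^3 + (-2)*x^2 + (-9)*x + (-1): Δ = 2857. Since Δ is not a rational square, the Galois group is not contained in A_3; it must be the full S_3 (irreducibility of the cubic rules out anything smaller).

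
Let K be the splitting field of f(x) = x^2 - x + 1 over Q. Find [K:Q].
[K:Q] = 2

The discriminant of x^2 + (-1)*x + (1) is b^2 - 4c = 1 - (4) = -3. Since -3 is not a perfect square in Q, the polynomial is irreducible over Q. Its two roots generate a degree-2 extension, so [K:Q] = 2.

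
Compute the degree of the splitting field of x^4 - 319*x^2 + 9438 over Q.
[K:Q] = 4

f factors as (x^2 - 33)(x^2 - 286); the splitting field is K = Q(sqrt(33), sqrt(286)). Since 33, 286, and 9438 are all non-squares in Q, the three subfields Q(sqrt(33)), Q(sqrt(286)), Q(sqrt(9438)) are distinct degree-2 extensions, so [K:Q] = 4 (Klein four Galois group).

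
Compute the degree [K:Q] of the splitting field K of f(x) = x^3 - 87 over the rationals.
[K:Q] = 6

x^3 - 87 has one real root r = 87^(1/3) and two complex roots r*zeta_3, r*zeta_3^2 where zeta_3 = e^(2*pi*i/3). The splitting field is Q(r, zeta_3). [Q(r):Q] = 3 and [Q(zeta_3):Q] = 2 with gcd = 1, so [Q(r, zeta_3):Q] = 3 * 2 = 6.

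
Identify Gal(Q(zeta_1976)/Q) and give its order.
|Gal(Q(zeta_1976)/Q)| = phi(1976) = 864; group ≅ (Z/1976Z)^* ≅ Z/2Z × Z/2Z × Z/12Z × Z/18Z

The n-th cyclotomic polynomial Φ_1976(x) is the minimal polynomial of zeta_1976 over Q and has degree phi(1976) = 864. So Q(zeta_1976) is a degree-864 Galois extension with Galois group (Z/1976Z)^*. By CRT, (Z/1976Z)^* ≅ (Z/8Z)^* × (Z/13Z)^* × (Z/19Z)^*. Each prime-power unit group is (Z/8Z)^* ≅ Z/2Z × Z/2Z; (Z/13Z)^* ≅ Z/12Z; (Z/19Z)^* ≅ Z/18Z. Hence Gal(Q(zeta_1976)/Q) ≅ Z/2Z × Z/2Z × Z/12Z × Z/18Z.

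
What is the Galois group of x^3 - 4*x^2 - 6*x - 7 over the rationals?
Gal(K/Q) = S_3 (symmetric group of order 6)

Compute the discriminant of x^3 + (-4)*x^2 + (-6)*x + (-7): Δ = -4699. Since Δ is not a rational square, the Galois group is not contained in A_3; it must be the full S_3 (irreducibility of the cubic rules out anything smaller).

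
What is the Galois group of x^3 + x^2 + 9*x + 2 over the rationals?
Gal(K/Q) = S_3 (symmetric group of order 6)

Compute the discriminant of x^3 + (1)*x^2 + (9)*x + (2): Δ = -2627. Since Δ is not a rational square, the Galois group is not contained in A_3; it must be the full S_3 (irreducibility of the cubic rules out anything smaller).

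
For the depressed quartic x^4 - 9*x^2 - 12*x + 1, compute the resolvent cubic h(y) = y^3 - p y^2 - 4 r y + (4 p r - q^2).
h(y) = y^3 + 9*y^2 - 4*y - 180

Identify coefficients: p = -9, q = -12, r = 1.
Plug into h(y) = y^3 - p y^2 - 4 r y + (4 p r - q^2):
  h(y) = y^3 - (-9) y^2 - 4*(1) y + (4*(-9)*(1) - (-12)^2)
       = y^3 + (9) y^2 + (-4) y + (-180).
Simplifying: h(y) = y^3 + 9*y^2 - 4*y - 180.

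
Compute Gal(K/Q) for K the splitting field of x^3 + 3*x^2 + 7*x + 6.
Gal(K/Q) = S_3 (symmetric group of order 6)

Compute the discriminant of x^3 + (3)*x^2 + (7)*x + (6): Δ = -283. Since Δ is not a rational square, the Galois group is not contained in A_3; it must be the full S_3 (irreducibility of the cubic rules out anything smaller).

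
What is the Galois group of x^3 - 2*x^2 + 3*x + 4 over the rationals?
Gal(K/Q) = S_3 (symmetric group of order 6)

Compute the discriminant of x^3 + (-2)*x^2 + (3)*x + (4): Δ = -808. Since Δ is not a rational square, the Galois group is not contained in A_3; it must be the full S_3 (irreducibility of the cubic rules out anything smaller).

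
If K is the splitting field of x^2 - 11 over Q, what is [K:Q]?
[K:Q] = 2

The polynomial x^2 - 11 is irreducible over Q since 11 is not a perfect square. Its splitting field is Q(sqrt(11)), which has degree 2 over Q.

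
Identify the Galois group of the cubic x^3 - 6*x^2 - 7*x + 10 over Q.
Gal(K/Q) = S_3 (symmetric group of order 6)

Compute the discriminant of x^3 + (-6)*x^2 + (-7)*x + (10): Δ = 16636. Since Δ is not a rational square, the Galois group is not contained in A_3; it must be the full S_3 (irreducibility of the cubic rules out anything smaller).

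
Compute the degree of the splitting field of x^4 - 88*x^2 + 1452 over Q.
[K:Q] = 4

f factors as (x^2 - 66)(x^2 - 22); the splitting field is K = Q(sqrt(66), sqrt(22)). Since 66, 22, and 1452 are all non-squares in Q, the three subfields Q(sqrt(66)), Q(sqrt(22)), Q(sqrt(1452)) are distinct degree-2 extensions, so [K:Q] = 4 (Klein four Galois group).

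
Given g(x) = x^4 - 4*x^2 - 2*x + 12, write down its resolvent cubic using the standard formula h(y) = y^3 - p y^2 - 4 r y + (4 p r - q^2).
h(y) = y^3 + 4*y^2 - 48*y - 196

Identify coefficients: p = -4, q = -2, r = 12.
Plug into h(y) = y^3 - p y^2 - 4 r y + (4 p r - q^2):
  h(y) = y^3 - (-4) y^2 - 4*(12) y + (4*(-4)*(12) - (-2)^2)
       = y^3 + (4) y^2 + (-48) y + (-196).
Simplifying: h(y) = y^3 + 4*y^2 - 48*y - 196.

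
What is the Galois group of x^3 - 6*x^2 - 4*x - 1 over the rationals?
Gal(K/Q) = S_3 (symmetric group of order 6)

Compute the discriminant of x^3 + (-6)*x^2 + (-4)*x + (-1): Δ = -491. Since Δ is not a rational square, the Galois group is not contained in A_3; it must be the full S_3 (irreducibility of the cubic rules out anything smaller).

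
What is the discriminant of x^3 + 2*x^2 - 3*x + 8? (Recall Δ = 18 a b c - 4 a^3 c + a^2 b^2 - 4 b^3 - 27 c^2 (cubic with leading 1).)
Δ = -2704

For x^3 + a x^2 + b x + c the discriminant is Δ = 18 a b c - 4 a^3 c + a^2 b^2 - 4 b^3 - 27 c^2.
Plug a = 2, b = -3, c = 8:
  18*(2)*(-3)*(8) - 4*(2)^3*(8) + (2)^2*(-3)^2 - 4*(-3)^3 - 27*(8)^2
  = -864 + (-256) + 36 + (108) + (-1728)
  = -2704.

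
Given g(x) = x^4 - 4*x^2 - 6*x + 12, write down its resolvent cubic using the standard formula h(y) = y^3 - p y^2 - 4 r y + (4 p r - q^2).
h(y) = y^3 + 4*y^2 - 48*y - 228

Identify coefficients: p = -4, q = -6, r = 12.
Plug into h(y) = y^3 - p y^2 - 4 r y + (4 p r - q^2):
  h(y) = y^3 - (-4) y^2 - 4*(12) y + (4*(-4)*(12) - (-6)^2)
       = y^3 + (4) y^2 + (-48) y + (-228).
Simplifying: h(y) = y^3 + 4*y^2 - 48*y - 228.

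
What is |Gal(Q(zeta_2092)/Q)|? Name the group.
|Gal(Q(zeta_2092)/Q)| = phi(2092) = 1044; group ≅ (Z/2092Z)^* ≅ Z/2Z × Z/522Z

The n-th cyclotomic polynomial Φ_2092(x) is the minimal polynomial of zeta_2092 over Q and has degree phi(2092) = 1044. So Q(zeta_2092) is a degree-1044 Galois extension with Galois group (Z/2092Z)^*. By CRT, (Z/2092Z)^* ≅ (Z/4Z)^* × (Z/523Z)^*. Each prime-power unit group is (Z/4Z)^* ≅ Z/2Z; (Z/523Z)^* ≅ Z/522Z. Hence Gal(Q(zeta_2092)/Q) ≅ Z/2Z × Z/522Z.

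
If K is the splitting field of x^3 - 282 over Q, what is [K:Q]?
[K:Q] = 6

x^3 - 282 has one real root r = 282^(1/3) and two complex roots r*zeta_3, r*zeta_3^2 where zeta_3 = e^(2*pi*i/3). The splitting field is Q(r, zeta_3). [Q(r):Q] = 3 and [Q(zeta_3):Q] = 2 with gcd = 1, so [Q(r, zeta_3):Q] = 3 * 2 = 6.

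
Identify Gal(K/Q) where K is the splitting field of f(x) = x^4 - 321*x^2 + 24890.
Gal(K/Q) = V_4 (Klein four-group, Z/2Z × Z/2Z)

f factors as (x^2 - 131)(x^2 - 190), so the splitting field is K = Q(sqrt(131), sqrt(190)). The elements 131, 190, 24890 are all non-squares in Q, so sqrt(131) and sqrt(190) generate independent quadratic extensions. Thus [K:Q] = 4 and Gal(K/Q) is generated by the two order-2 automorphisms sqrt(131) ↦ -sqrt(131) and sqrt(190) ↦ -sqrt(190), giving V_4.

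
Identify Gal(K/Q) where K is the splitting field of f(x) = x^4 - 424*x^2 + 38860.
Gal(K/Q) = V_4 (Klein four-group, Z/2Z × Z/2Z)

f factors as (x^2 - 134)(x^2 - 290), so the splitting field is K = Q(sqrt(134), sqrt(290)). The elements 134, 290, 38860 are all non-squares in Q, so sqrt(134) and sqrt(290) generate independent quadratic extensions. Thus [K:Q] = 4 and Gal(K/Q) is generated by the two order-2 automorphisms sqrt(134) ↦ -sqrt(134) and sqrt(290) ↦ -sqrt(290), giving V_4.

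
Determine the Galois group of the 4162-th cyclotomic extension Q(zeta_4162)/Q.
|Gal(Q(zeta_4162)/Q)| = phi(4162) = 2080; group ≅ (Z/4162Z)^* ≅ Z/2080Z

The n-th cyclotomic polynomial Φ_4162(x) is the minimal polynomial of zeta_4162 over Q and has degree phi(4162) = 2080. So Q(zeta_4162) is a degree-2080 Galois extension with Galois group (Z/4162Z)^*. By CRT, (Z/4162Z)^* ≅ (Z/2Z)^* × (Z/2081Z)^*. Each prime-power unit group is (Z/2Z)^* ≅ trivial group (order 1); (Z/2081Z)^* ≅ Z/2080Z. Hence Gal(Q(zeta_4162)/Q) ≅ Z/2080Z.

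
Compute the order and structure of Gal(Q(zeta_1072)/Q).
|Gal(Q(zeta_1072)/Q)| = phi(1072) = 528; group ≅ (Z/1072Z)^* ≅ Z/2Z × Z/4Z × Z/66Z

The n-th cyclotomic polynomial Φ_1072(x) is the minimal polynomial of zeta_1072 over Q and has degree phi(1072) = 528. So Q(zeta_1072) is a degree-528 Galois extension with Galois group (Z/1072Z)^*. By CRT, (Z/1072Z)^* ≅ (Z/16Z)^* × (Z/67Z)^*. Each prime-power unit group is (Z/16Z)^* ≅ Z/2Z × Z/4Z; (Z/67Z)^* ≅ Z/66Z. Hence Gal(Q(zeta_1072)/Q) ≅ Z/2Z × Z/4Z × Z/66Z.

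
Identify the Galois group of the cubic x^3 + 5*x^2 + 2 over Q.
Gal(K/Q) = S_3 (symmetric group of order 6)

Compute the discriminant of x^3 + (5)*x^2 + (0)*x + (2): Δ = -1108. Since Δ is not a rational square, the Galois group is not contained in A_3; it must be the full S_3 (irreducibility of the cubic rules out anything smaller).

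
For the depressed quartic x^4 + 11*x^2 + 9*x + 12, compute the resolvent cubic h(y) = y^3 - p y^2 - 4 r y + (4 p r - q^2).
h(y) = y^3 - 11*y^2 - 48*y + 447

Identify coefficients: p = 11, q = 9, r = 12.
Plug into h(y) = y^3 - p y^2 - 4 r y + (4 p r - q^2):
  h(y) = y^3 - (11) y^2 - 4*(12) y + (4*(11)*(12) - (9)^2)
       = y^3 + (-11) y^2 + (-48) y + (447).
Simplifying: h(y) = y^3 - 11*y^2 - 48*y + 447.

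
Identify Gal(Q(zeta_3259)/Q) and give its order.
|Gal(Q(zeta_3259)/Q)| = phi(3259) = 3258; group ≅ (Z/3259Z)^* ≅ Z/3258Z

The n-th cyclotomic polynomial Φ_3259(x) is the minimal polynomial of zeta_3259 over Q and has degree phi(3259) = 3258. So Q(zeta_3259) is a degree-3258 Galois extension with Galois group (Z/3259Z)^*. (Z/3259Z)^* is cyclic since 3259 is an odd prime power (or 4). Hence Gal(Q(zeta_3259)/Q) ≅ Z/3258Z.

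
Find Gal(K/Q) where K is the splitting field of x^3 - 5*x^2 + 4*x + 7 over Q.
Gal(K/Q) = S_3 (symmetric group of order 6)

Compute the discriminant of x^3 + (-5)*x^2 + (4)*x + (7): Δ = -199. Since Δ is not a rational square, the Galois group is not contained in A_3; it must be the full S_3 (irreducibility of the cubic rules out anything smaller).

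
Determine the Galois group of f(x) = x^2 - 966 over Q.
Gal(K/Q) = Z/2Z (cyclic of order 2)

x^2 - 966 is irreducible over Q since 966 is not a rational square. The splitting field Q(sqrt(966)) has degree 2 over Q, and its unique nontrivial automorphism is sqrt(966) ↦ -sqrt(966). Hence Gal(Q(sqrt(966))/Q) = Z/2Z.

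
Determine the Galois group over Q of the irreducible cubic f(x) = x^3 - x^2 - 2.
Gal(K/Q) = S_3 (symmetric group of order 6)

Compute the discriminant of x^3 + (-1)*x^2 + (0)*x + (-2): Δ = -116. Since Δ is not a rational square, the Galois group is not contained in A_3; it must be the full S_3 (irreducibility of the cubic rules out anything smaller).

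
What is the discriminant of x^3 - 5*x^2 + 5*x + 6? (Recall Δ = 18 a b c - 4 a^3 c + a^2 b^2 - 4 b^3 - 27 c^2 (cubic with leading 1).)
Δ = -547

For x^3 + a x^2 + b x + c the discriminant is Δ = 18 a b c - 4 a^3 c + a^2 b^2 - 4 b^3 - 27 c^2.
Plug a = -5, b = 5, c = 6:
  18*(-5)*(5)*(6) - 4*(-5)^3*(6) + (-5)^2*(5)^2 - 4*(5)^3 - 27*(6)^2
  = -2700 + (3000) + 625 + (-500) + (-972)
  = -547.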